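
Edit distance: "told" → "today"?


Word 1: "told" (length 4)
Word 2: "today" (length 5)
One optimal edit sequence (insert/delete/substitute each cost 1):
  1. keep 't'
  2. keep 'o'
  3. insert 'd'  (+1)
  4. substitute 'l' -> 'a'  (+1)
  5. substitute 'd' -> 'y'  (+1)
Total edit operations: 3
Edit distance = 3


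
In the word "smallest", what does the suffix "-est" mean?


Suffix: -est
As in: smallest -> small + -est
Meaning = most


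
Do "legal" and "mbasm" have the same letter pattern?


Pattern of "legal": [0, 1, 2, 3, 0]
Pattern of "mbasm": [0, 1, 2, 3, 0]
Patterns match
Same pattern = Yes


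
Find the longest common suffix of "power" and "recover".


Word 1: "power"
Word 2: "recover"
Comparing from end:
  Pos -1: 'r' == 'r'
  Pos -2: 'e' == 'e'
  Pos -3: 'w' != 'v' (stop)
LCS = "er" (length 2)


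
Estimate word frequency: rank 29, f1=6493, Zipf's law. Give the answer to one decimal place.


Zipf's law: f(r) = f(1) / r
f(1) = 6493
f(29) = 6493 / 29
= 223.9 occurrences


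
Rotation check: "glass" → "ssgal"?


Word: "glass", Candidate: "ssgal"
Method: check if candidate is substring of word+word
"glassglass" contains "ssgal"? No
Is rotation = No


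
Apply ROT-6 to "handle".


Word: "handle"
Shift: 6
Each letter → (letter + shift) mod 26:
  'h' (7) + 6 = 13 → 'n'
  'a' (0) + 6 = 6 → 'g'
  'n' (13) + 6 = 19 → 't'
  'd' (3) + 6 = 9 → 'j'
  'l' (11) + 6 = 17 → 'r'
  'e' (4) + 6 = 10 → 'k'
Result = "ngtjrk"


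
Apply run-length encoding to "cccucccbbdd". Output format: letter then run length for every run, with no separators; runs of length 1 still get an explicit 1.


String: "cccucccbbdd"
Scanning for consecutive runs:
  'c' x 3
  'u' x 1
  'c' x 3
  'b' x 2
  'd' x 2
RLE = "c3u1c3b2d2"


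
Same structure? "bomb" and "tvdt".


Pattern of "bomb": [0, 1, 2, 0]
Pattern of "tvdt": [0, 1, 2, 0]
Patterns match
Same pattern = Yes


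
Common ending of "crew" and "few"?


Word 1: "crew"
Word 2: "few"
Comparing from end:
  Pos -1: 'w' == 'w'
  Pos -2: 'e' == 'e'
  Pos -3: 'r' != 'f' (stop)
LCS = "ew" (length 2)


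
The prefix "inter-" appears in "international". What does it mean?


Prefix: inter-
Example: international = inter- + national
Meaning = between


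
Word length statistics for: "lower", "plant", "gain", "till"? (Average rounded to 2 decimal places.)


Lengths: "lower"=5, "plant"=5, "gain"=4, "till"=4
Sum = 18, Count = 4
Average = 18/4 = 4.50
= avg=4.50, min=4, max=5


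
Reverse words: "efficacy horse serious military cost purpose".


Original: "efficacy horse serious military cost purpose"
Words (1..n): efficacy | horse | serious | military | cost | purpose
Reversed (n..1): purpose | cost | military | serious | horse | efficacy
Result = "purpose cost military serious horse efficacy"


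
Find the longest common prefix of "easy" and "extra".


Word 1: "easy"
Word 2: "extra"
Comparing from start:
  Pos 0: 'e' == 'e'
  Pos 1: 'a' != 'x' (stop)
LCP = "e" (length 1)


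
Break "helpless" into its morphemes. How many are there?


Word: "helpless"
Morphemes: help / -less
Each morpheme carries meaning
= 2 morphemes


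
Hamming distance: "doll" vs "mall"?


Comparing character by character (same length = 4):
  Pos 0: 'd' vs 'm' !=
  Pos 1: 'o' vs 'a' !=
  Pos 2: 'l' vs 'l' =
  Pos 3: 'l' vs 'l' =
Hamming distance = 2


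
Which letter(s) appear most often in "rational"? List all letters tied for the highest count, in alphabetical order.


Word: "rational"
Letter counts:
  'a': 2
  'i': 1
  'l': 1
  'n': 1
  'o': 1
  'r': 1
  't': 1
Maximum count = 2
Most frequent = 'a' (2 times each)


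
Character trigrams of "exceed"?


Word: "exceed" (length 6)
Number of trigrams = 6 - 3 + 1 = 4
  Position 0: "exc"
  Position 1: "xce"
  Position 2: "cee"
  Position 3: "eed"
Trigrams = "exc", "xce", "cee", "eed"


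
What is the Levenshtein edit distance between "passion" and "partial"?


Word 1: "passion" (length 7)
Word 2: "partial" (length 7)
One optimal edit sequence (insert/delete/substitute each cost 1):
  1. keep 'p'
  2. keep 'a'
  3. substitute 's' -> 'r'  (+1)
  4. substitute 's' -> 't'  (+1)
  5. keep 'i'
  6. substitute 'o' -> 'a'  (+1)
  7. substitute 'n' -> 'l'  (+1)
Total edit operations: 4
Edit distance = 4


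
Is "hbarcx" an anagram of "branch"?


Word 1: "branch" → sorted: abchnr
Word 2: "hbarcx" → sorted: abchrx
Same letters? abchnr != abchrx
Anagram = No


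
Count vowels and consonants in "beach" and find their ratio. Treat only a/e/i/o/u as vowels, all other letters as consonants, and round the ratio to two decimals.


Word: "beach"
Vowels (a,e,i,o,u): 2
Consonants: 3
Ratio = 2/3
= 0.67


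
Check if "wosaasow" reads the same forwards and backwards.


Word: "wosaasow"
Reversed: "wosaasow"
Forward == Backward? wosaasow == wosaasow
Palindrome = Yes


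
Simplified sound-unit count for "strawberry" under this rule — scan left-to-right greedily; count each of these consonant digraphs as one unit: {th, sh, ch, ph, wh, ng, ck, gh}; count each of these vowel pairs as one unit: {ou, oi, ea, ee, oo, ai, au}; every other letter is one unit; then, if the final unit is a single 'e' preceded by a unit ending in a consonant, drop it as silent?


Word: "strawberry" (10 letters)
Left-to-right scan:
  [1] 's' (letter)
  [2] 't' (letter)
  [3] 'r' (letter)
  [4] 'a' (letter)
  [5] 'w' (letter)
  [6] 'b' (letter)
  [7] 'e' (letter)
  [8] 'r' (letter)
  [9] 'r' (letter)
  [10] 'y' (letter)
Units from scan: 10
Sound units = 10 units


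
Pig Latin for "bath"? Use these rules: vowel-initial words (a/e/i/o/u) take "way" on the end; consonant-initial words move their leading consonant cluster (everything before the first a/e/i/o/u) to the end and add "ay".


Word: "bath"
Starts with consonant(s) → move to end, add 'ay'
Consonant cluster: "b"
Pig Latin = "athbay"


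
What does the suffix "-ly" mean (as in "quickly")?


Suffix: -ly
As in: quickly -> quick + -ly
Meaning = in a manner


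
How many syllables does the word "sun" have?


Word: "sun"
Syllable breakdown: sun
Counting: 1 part
= 1 syllable


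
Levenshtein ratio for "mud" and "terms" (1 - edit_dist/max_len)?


Word 1: "mud" (length 3)
Word 2: "terms" (length 5)
One optimal edit sequence:
  1. insert 't'  (+1)
  2. insert 'e'  (+1)
  3. substitute 'm' -> 'r'  (+1)
  4. substitute 'u' -> 'm'  (+1)
  5. substitute 'd' -> 's'  (+1)
Edit distance = 5
Max length = max(3, 5) = 5
Similarity = 1 - 5/5
= 0.0000


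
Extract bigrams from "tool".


Word: "tool" (length 4)
Number of bigrams = 4 - 2 + 1 = 3
  Position 0: "to"
  Position 1: "oo"
  Position 2: "ol"
Bigrams = "to", "oo", "ol"


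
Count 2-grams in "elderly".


Word: "elderly" (length 7)
Number of 2-grams = length - 2 + 1 = 7 - 2 + 1
= 6


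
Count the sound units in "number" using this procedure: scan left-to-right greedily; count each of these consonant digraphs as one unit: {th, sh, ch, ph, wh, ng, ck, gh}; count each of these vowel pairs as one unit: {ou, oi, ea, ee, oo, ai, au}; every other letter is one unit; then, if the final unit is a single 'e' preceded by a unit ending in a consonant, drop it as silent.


Word: "number" (6 letters)
Left-to-right scan:
  1. 'n' (letter)
  2. 'u' (letter)
  3. 'm' (letter)
  4. 'b' (letter)
  5. 'e' (letter)
  6. 'r' (letter)
Units from scan: 6
Sound units = 6 units


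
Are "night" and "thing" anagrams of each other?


Word 1: "night" → sorted: ghint
Word 2: "thing" → sorted: ghint
Same letters? ghint == ghint
Anagram = Yes


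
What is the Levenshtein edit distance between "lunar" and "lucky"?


Word 1: "lunar" (length 5)
Word 2: "lucky" (length 5)
One optimal edit sequence (insert/delete/substitute each cost 1):
  1. keep 'l'
  2. keep 'u'
  3. substitute 'n' -> 'c'  (+1)
  4. substitute 'a' -> 'k'  (+1)
  5. substitute 'r' -> 'y'  (+1)
Total edit operations: 3
Edit distance = 3


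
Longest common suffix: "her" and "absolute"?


Word 1: "her"
Word 2: "absolute"
Comparing from end:
  Pos -1: 'r' != 'e' (stop)
LCS = "" (length 0)


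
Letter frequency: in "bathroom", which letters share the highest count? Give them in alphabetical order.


Word: "bathroom"
Letter counts:
  'a': 1
  'b': 1
  'h': 1
  'm': 1
  'o': 2
  'r': 1
  't': 1
Maximum count = 2
Most frequent = 'o' (2 times each)


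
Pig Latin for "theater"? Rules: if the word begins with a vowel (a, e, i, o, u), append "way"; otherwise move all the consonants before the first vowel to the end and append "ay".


Word: "theater"
Starts with consonant(s) → move to end, add 'ay'
Consonant cluster: "th"
Pig Latin = "eaterthay"


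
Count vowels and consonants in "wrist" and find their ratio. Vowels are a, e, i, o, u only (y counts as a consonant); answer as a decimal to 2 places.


Word: "wrist"
Vowels (a,e,i,o,u): 1
Consonants: 4
Ratio = 1/4
= 0.25


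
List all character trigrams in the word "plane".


Word: "plane" (length 5)
Number of trigrams = 5 - 3 + 1 = 3
  Position 0: "pla"
  Position 1: "lan"
  Position 2: "ane"
Trigrams = "pla", "lan", "ane"


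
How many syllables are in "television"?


Word: "television"
Syllable breakdown: tel-e-vi-sion
Counting: 4 parts
= 4 syllables


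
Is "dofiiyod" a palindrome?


Word: "dofiiyod"
Reversed: "doyiifod"
Forward == Backward? dofiiyod != doyiifod
Palindrome = No


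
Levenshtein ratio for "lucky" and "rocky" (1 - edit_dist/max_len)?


Word 1: "lucky" (length 5)
Word 2: "rocky" (length 5)
One optimal edit sequence:
  1. substitute 'l' -> 'r'  (+1)
  2. substitute 'u' -> 'o'  (+1)
  3. keep 'c'
  4. keep 'k'
  5. keep 'y'
Edit distance = 2
Max length = max(5, 5) = 5
Similarity = 1 - 2/5
= 0.6000


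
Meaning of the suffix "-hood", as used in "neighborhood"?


Suffix: -hood
Example: neighborhood (neighbor + -hood)
Meaning = state / condition


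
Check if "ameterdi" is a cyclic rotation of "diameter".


Word: "diameter", Candidate: "ameterdi"
Method: check if candidate is substring of word+word
"diameterdiameter" contains "ameterdi"? Yes
Is rotation = Yes


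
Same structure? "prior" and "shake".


Pattern of "prior": [0, 1, 2, 3, 1]
Pattern of "shake": [0, 1, 2, 3, 4]
Patterns do not match
Same pattern = No


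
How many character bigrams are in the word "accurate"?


Word: "accurate" (length 8)
Number of 2-grams = length - 2 + 1 = 8 - 2 + 1
= 7


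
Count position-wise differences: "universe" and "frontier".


Comparing character by character (same length = 8):
  Pos 0: 'u' vs 'f' !=
  Pos 1: 'n' vs 'r' !=
  Pos 2: 'i' vs 'o' !=
  Pos 3: 'v' vs 'n' !=
  Pos 4: 'e' vs 't' !=
  Pos 5: 'r' vs 'i' !=
  Pos 6: 's' vs 'e' !=
  Pos 7: 'e' vs 'r' !=
Hamming distance = 8


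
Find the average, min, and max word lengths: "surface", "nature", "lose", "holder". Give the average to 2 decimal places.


Lengths: "surface"=7, "nature"=6, "lose"=4, "holder"=6
Sum = 23, Count = 4
Average = 23/4 = 5.75
= avg=5.75, min=4, max=7


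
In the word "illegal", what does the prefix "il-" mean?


Prefix: il-
As in: illegal -> il- + legal
Meaning = not


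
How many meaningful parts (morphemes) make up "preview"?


Word: "preview"
Morphemes: pre- + view
Each morpheme carries meaning
= 2 morphemes


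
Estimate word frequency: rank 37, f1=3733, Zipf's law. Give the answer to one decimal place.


Zipf's law: f(r) = f(1) / r
f(1) = 3733
f(37) = 3733 / 37
= 100.9 occurrences


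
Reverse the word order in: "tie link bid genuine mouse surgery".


Original: "tie link bid genuine mouse surgery"
Words (1..n): tie | link | bid | genuine | mouse | surgery
Reversed (n..1): surgery | mouse | genuine | bid | link | tie
Result = "surgery mouse genuine bid link tie"


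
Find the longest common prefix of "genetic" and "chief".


Word 1: "genetic"
Word 2: "chief"
Comparing from start:
  Pos 0: 'g' != 'c' (stop)
LCP = "" (length 0)


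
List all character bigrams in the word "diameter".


Word: "diameter" (length 8)
Number of bigrams = 8 - 2 + 1 = 7
  Position 0: "di"
  Position 1: "ia"
  Position 2: "am"
  Position 3: "me"
  Position 4: "et"
  Position 5: "te"
  Position 6: "er"
Bigrams = "di", "ia", "am", "me", "et", "te", "er"


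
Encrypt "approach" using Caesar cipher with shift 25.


Word: "approach"
Shift: 25
Each letter → (letter + shift) mod 26:
  'a' (0) + 25 = 25 → 'z'
  'p' (15) + 25 = 14 → 'o'
  'p' (15) + 25 = 14 → 'o'
  'r' (17) + 25 = 16 → 'q'
  'o' (14) + 25 = 13 → 'n'
  'a' (0) + 25 = 25 → 'z'
  'c' (2) + 25 = 1 → 'b'
  'h' (7) + 25 = 6 → 'g'
Result = "zooqnzbg"


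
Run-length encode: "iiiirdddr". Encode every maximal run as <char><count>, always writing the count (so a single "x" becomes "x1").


String: "iiiirdddr"
Scanning for consecutive runs:
  'i' x 4
  'r' x 1
  'd' x 3
  'r' x 1
RLE = "i4r1d3r1"


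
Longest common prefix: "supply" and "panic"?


Word 1: "supply"
Word 2: "panic"
Comparing from start:
  Pos 0: 's' != 'p' (stop)
LCP = "" (length 0)


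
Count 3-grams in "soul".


Word: "soul" (length 4)
Number of 3-grams = length - 3 + 1 = 4 - 3 + 1
= 2


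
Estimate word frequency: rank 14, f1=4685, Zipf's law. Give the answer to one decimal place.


Zipf's law: f(r) = f(1) / r
f(1) = 4685
f(14) = 4685 / 14
= 334.6 occurrences


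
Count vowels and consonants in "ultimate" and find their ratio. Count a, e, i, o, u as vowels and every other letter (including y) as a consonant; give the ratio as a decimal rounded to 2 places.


Word: "ultimate"
Vowels (a,e,i,o,u): 4
Consonants: 4
Ratio = 4/4
= 1.00


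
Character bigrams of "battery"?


Word: "battery" (length 7)
Number of bigrams = 7 - 2 + 1 = 6
  Position 0: "ba"
  Position 1: "at"
  Position 2: "tt"
  Position 3: "te"
  Position 4: "er"
  Position 5: "ry"
Bigrams = "ba", "at", "tt", "te", "er", "ry"


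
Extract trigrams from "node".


Word: "node" (length 4)
Number of trigrams = 4 - 3 + 1 = 2
  Position 0: "nod"
  Position 1: "ode"
Trigrams = "nod", "ode"


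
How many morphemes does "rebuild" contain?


Word: "rebuild"
Morphemes: re- + build
Each morpheme carries meaning
= 2 morphemes


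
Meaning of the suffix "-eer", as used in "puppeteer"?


Suffix: -eer
Example: puppeteer (puppet + -eer)
Meaning = one who is concerned with


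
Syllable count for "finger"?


Word: "finger"
Syllable breakdown: fin / ger
Counting: 2 parts
= 2 syllables


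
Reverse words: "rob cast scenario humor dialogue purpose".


Original: "rob cast scenario humor dialogue purpose"
Words (1..n): rob | cast | scenario | humor | dialogue | purpose
Reversed (n..1): purpose | dialogue | humor | scenario | cast | rob
Result = "purpose dialogue humor scenario cast rob"


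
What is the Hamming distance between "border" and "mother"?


Comparing character by character (same length = 6):
  Pos 0: 'b' vs 'm' !=
  Pos 1: 'o' vs 'o' =
  Pos 2: 'r' vs 't' !=
  Pos 3: 'd' vs 'h' !=
  Pos 4: 'e' vs 'e' =
  Pos 5: 'r' vs 'r' =
Hamming distance = 3


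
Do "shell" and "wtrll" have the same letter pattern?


Pattern of "shell": [0, 1, 2, 3, 3]
Pattern of "wtrll": [0, 1, 2, 3, 3]
Patterns match
Same pattern = Yes


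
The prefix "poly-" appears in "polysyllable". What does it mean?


Prefix: poly-
As in: polysyllable -> poly- + syllable
Meaning = many


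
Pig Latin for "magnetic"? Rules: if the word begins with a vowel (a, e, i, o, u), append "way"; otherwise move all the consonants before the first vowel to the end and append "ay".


Word: "magnetic"
Starts with consonant(s) → move to end, add 'ay'
Consonant cluster: "m"
Pig Latin = "agneticmay"


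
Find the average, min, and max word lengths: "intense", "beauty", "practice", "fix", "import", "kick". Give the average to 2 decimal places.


Lengths: "intense"=7, "beauty"=6, "practice"=8, "fix"=3, "import"=6, "kick"=4
Sum = 34, Count = 6
Average = 34/6 = 5.67
= avg=5.67, min=3, max=8


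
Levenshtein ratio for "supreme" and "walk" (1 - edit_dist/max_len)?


Word 1: "supreme" (length 7)
Word 2: "walk" (length 4)
One optimal edit sequence:
  1. delete 's'  (+1)
  2. delete 'u'  (+1)
  3. delete 'p'  (+1)
  4. substitute 'r' -> 'w'  (+1)
  5. substitute 'e' -> 'a'  (+1)
  6. substitute 'm' -> 'l'  (+1)
  7. substitute 'e' -> 'k'  (+1)
Edit distance = 7
Max length = max(7, 4) = 7
Similarity = 1 - 7/7
= 0.0000


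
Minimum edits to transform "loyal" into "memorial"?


Word 1: "loyal" (length 5)
Word 2: "memorial" (length 8)
One optimal edit sequence (insert/delete/substitute each cost 1):
  1. insert 'm'  (+1)
  2. insert 'e'  (+1)
  3. substitute 'l' -> 'm'  (+1)
  4. keep 'o'
  5. insert 'r'  (+1)
  6. substitute 'y' -> 'i'  (+1)
  7. keep 'a'
  8. keep 'l'
Total edit operations: 5
Edit distance = 5


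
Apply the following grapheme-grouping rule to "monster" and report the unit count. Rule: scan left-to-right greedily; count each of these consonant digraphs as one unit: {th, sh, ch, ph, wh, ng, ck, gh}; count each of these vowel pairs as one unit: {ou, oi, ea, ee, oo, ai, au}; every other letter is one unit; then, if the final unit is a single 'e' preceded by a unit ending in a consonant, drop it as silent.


Word: "monster" (7 letters)
Left-to-right scan:
  (1) 'm' (letter)
  (2) 'o' (letter)
  (3) 'n' (letter)
  (4) 's' (letter)
  (5) 't' (letter)
  (6) 'e' (letter)
  (7) 'r' (letter)
Units from scan: 7
Sound units = 7 units


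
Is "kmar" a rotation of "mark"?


Word: "mark", Candidate: "kmar"
Method: check if candidate is substring of word+word
"markmark" contains "kmar"? Yes
Is rotation = Yes


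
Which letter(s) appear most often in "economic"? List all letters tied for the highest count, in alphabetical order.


Word: "economic"
Letter counts:
  'c': 2
  'e': 1
  'i': 1
  'm': 1
  'n': 1
  'o': 2
Maximum count = 2
Most frequent = 'c', 'o' (2 times each)


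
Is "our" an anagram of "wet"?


Word 1: "wet" → sorted: etw
Word 2: "our" → sorted: oru
Same letters? etw != oru
Anagram = No


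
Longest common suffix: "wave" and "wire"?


Word 1: "wave"
Word 2: "wire"
Comparing from end:
  Pos -1: 'e' == 'e'
  Pos -2: 'v' != 'r' (stop)
LCS = "e" (length 1)


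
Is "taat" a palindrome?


Word: "taat"
Reversed: "taat"
Forward == Backward? taat == taat
Palindrome = Yes


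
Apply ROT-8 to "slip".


Word: "slip"
Shift: 8
Each letter → (letter + shift) mod 26:
  's' (18) + 8 = 0 → 'a'
  'l' (11) + 8 = 19 → 't'
  'i' (8) + 8 = 16 → 'q'
  'p' (15) + 8 = 23 → 'x'
Result = "atqx"


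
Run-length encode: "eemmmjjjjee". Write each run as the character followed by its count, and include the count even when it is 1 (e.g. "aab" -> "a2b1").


String: "eemmmjjjjee"
Scanning for consecutive runs:
  'e' x 2
  'm' x 3
  'j' x 4
  'e' x 2
RLE = "e2m3j4e2"


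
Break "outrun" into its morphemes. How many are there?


Word: "outrun"
Morphemes: out- | run
Each morpheme carries meaning
= 2 morphemes


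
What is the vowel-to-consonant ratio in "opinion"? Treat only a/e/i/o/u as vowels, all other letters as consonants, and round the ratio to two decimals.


Word: "opinion"
Vowels (a,e,i,o,u): 4
Consonants: 3
Ratio = 4/3
= 1.33


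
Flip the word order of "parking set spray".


Original: "parking set spray"
Words (1..n): parking | set | spray
Reversed (n..1): spray | set | parking
Result = "spray set parking"


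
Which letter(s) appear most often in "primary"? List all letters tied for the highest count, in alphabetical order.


Word: "primary"
Letter counts:
  'a': 1
  'i': 1
  'm': 1
  'p': 1
  'r': 2
  'y': 1
Maximum count = 2
Most frequent = 'r' (2 times each)


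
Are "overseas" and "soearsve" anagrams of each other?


Word 1: "overseas" → sorted: aeeorssv
Word 2: "soearsve" → sorted: aeeorssv
Same letters? aeeorssv == aeeorssv
Anagram = Yes


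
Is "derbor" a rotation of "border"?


Word: "border", Candidate: "derbor"
Method: check if candidate is substring of word+word
"borderborder" contains "derbor"? Yes
Is rotation = Yes


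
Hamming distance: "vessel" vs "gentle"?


Comparing character by character (same length = 6):
  Pos 0: 'v' vs 'g' !=
  Pos 1: 'e' vs 'e' =
  Pos 2: 's' vs 'n' !=
  Pos 3: 's' vs 't' !=
  Pos 4: 'e' vs 'l' !=
  Pos 5: 'l' vs 'e' !=
Hamming distance = 5


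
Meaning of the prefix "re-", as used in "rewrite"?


Prefix: re-
As in: rewrite -> re- + write
Meaning = again


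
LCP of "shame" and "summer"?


Word 1: "shame"
Word 2: "summer"
Comparing from start:
  Pos 0: 's' == 's'
  Pos 1: 'h' != 'u' (stop)
LCP = "s" (length 1)


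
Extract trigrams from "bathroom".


Word: "bathroom" (length 8)
Number of trigrams = 8 - 3 + 1 = 6
  Position 0: "bat"
  Position 1: "ath"
  Position 2: "thr"
  Position 3: "hro"
  Position 4: "roo"
  Position 5: "oom"
Trigrams = "bat", "ath", "thr", "hro", "roo", "oom"


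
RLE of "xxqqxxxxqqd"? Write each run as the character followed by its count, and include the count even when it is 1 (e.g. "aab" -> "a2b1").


String: "xxqqxxxxqqd"
Scanning for consecutive runs:
  'x' x 2
  'q' x 2
  'x' x 4
  'q' x 2
  'd' x 1
RLE = "x2q2x4q2d1"


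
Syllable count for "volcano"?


Word: "volcano"
Syllable breakdown: vol · ca · no
Counting: 3 parts
= 3 syllables


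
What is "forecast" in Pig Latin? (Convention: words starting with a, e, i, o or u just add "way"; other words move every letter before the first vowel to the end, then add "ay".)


Word: "forecast"
Starts with consonant(s) → move to end, add 'ay'
Consonant cluster: "f"
Pig Latin = "orecastfay"


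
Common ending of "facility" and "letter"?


Word 1: "facility"
Word 2: "letter"
Comparing from end:
  Pos -1: 'y' != 'r' (stop)
LCS = "" (length 0)


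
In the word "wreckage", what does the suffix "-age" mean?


Suffix: -age
As in: wreckage -> wreck + -age
Meaning = result / collection


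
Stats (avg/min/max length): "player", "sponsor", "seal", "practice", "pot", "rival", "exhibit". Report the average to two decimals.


Lengths: "player"=6, "sponsor"=7, "seal"=4, "practice"=8, "pot"=3, "rival"=5, "exhibit"=7
Sum = 40, Count = 7
Average = 40/7 = 5.71
= avg=5.71, min=3, max=8


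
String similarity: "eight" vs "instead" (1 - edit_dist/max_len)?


Word 1: "eight" (length 5)
Word 2: "instead" (length 7)
One optimal edit sequence:
  1. delete 'e'  (+1)
  2. keep 'i'
  3. substitute 'g' -> 'n'  (+1)
  4. substitute 'h' -> 's'  (+1)
  5. keep 't'
  6. insert 'e'  (+1)
  7. insert 'a'  (+1)
  8. insert 'd'  (+1)
Edit distance = 6
Max length = max(5, 7) = 7
Similarity = 1 - 6/7
= 0.1429


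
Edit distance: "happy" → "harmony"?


Word 1: "happy" (length 5)
Word 2: "harmony" (length 7)
One optimal edit sequence (insert/delete/substitute each cost 1):
  1. keep 'h'
  2. keep 'a'
  3. insert 'r'  (+1)
  4. insert 'm'  (+1)
  5. substitute 'p' -> 'o'  (+1)
  6. substitute 'p' -> 'n'  (+1)
  7. keep 'y'
Total edit operations: 4
Edit distance = 4


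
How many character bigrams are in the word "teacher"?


Word: "teacher" (length 7)
Number of 2-grams = length - 2 + 1 = 7 - 2 + 1
= 6


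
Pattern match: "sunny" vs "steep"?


Pattern of "sunny": [0, 1, 2, 2, 3]
Pattern of "steep": [0, 1, 2, 2, 3]
Patterns match
Same pattern = Yes


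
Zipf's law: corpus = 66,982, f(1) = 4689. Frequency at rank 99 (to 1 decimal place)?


Zipf's law: f(r) = f(1) / r
f(1) = 4689
f(99) = 4689 / 99
= 47.4 occurrences


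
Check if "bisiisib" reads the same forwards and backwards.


Word: "bisiisib"
Reversed: "bisiisib"
Forward == Backward? bisiisib == bisiisib
Palindrome = Yes


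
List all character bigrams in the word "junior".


Word: "junior" (length 6)
Number of bigrams = 6 - 2 + 1 = 5
  Position 0: "ju"
  Position 1: "un"
  Position 2: "ni"
  Position 3: "io"
  Position 4: "or"
Bigrams = "ju", "un", "ni", "io", "or"


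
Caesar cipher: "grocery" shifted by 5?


Word: "grocery"
Shift: 5
Each letter → (letter + shift) mod 26:
  'g' (6) + 5 = 11 → 'l'
  'r' (17) + 5 = 22 → 'w'
  'o' (14) + 5 = 19 → 't'
  'c' (2) + 5 = 7 → 'h'
  'e' (4) + 5 = 9 → 'j'
  'r' (17) + 5 = 22 → 'w'
  'y' (24) + 5 = 3 → 'd'
Result = "lwthjwd"


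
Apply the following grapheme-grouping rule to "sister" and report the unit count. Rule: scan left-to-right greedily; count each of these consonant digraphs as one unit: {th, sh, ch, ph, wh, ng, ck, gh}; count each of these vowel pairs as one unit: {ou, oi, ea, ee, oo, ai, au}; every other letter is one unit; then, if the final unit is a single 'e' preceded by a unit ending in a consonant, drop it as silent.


Word: "sister" (6 letters)
Left-to-right scan:
  [1] 's' (letter)
  [2] 'i' (letter)
  [3] 's' (letter)
  [4] 't' (letter)
  [5] 'e' (letter)
  [6] 'r' (letter)
Units from scan: 6
Sound units = 6 units


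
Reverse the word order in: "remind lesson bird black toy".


Original: "remind lesson bird black toy"
Words (1..n): remind | lesson | bird | black | toy
Reversed (n..1): toy | black | bird | lesson | remind
Result = "toy black bird lesson remind"


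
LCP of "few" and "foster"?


Word 1: "few"
Word 2: "foster"
Comparing from start:
  Pos 0: 'f' == 'f'
  Pos 1: 'e' != 'o' (stop)
LCP = "f" (length 1)


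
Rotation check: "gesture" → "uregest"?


Word: "gesture", Candidate: "uregest"
Method: check if candidate is substring of word+word
"gesturegesture" contains "uregest"? Yes
Is rotation = Yes


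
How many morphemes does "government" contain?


Word: "government"
Morphemes: govern / -ment
Each morpheme carries meaning
= 2 morphemes


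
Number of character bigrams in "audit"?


Word: "audit" (length 5)
Number of 2-grams = length - 2 + 1 = 5 - 2 + 1
= 4


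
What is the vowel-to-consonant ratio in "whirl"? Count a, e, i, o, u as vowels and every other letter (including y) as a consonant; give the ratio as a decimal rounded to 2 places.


Word: "whirl"
Vowels (a,e,i,o,u): 1
Consonants: 4
Ratio = 1/4
= 0.25


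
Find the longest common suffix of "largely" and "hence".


Word 1: "largely"
Word 2: "hence"
Comparing from end:
  Pos -1: 'y' != 'e' (stop)
LCS = "" (length 0)


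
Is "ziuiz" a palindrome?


Word: "ziuiz"
Reversed: "ziuiz"
Forward == Backward? ziuiz == ziuiz
Palindrome = Yes


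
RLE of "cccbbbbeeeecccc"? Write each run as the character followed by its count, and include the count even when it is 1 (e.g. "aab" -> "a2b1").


String: "cccbbbbeeeecccc"
Scanning for consecutive runs:
  'c' x 3
  'b' x 4
  'e' x 4
  'c' x 4
RLE = "c3b4e4c4"


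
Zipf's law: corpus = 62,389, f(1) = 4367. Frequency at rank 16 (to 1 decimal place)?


Zipf's law: f(r) = f(1) / r
f(1) = 4367
f(16) = 4367 / 16
= 272.9 occurrences


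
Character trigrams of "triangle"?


Word: "triangle" (length 8)
Number of trigrams = 8 - 3 + 1 = 6
  Position 0: "tri"
  Position 1: "ria"
  Position 2: "ian"
  Position 3: "ang"
  Position 4: "ngl"
  Position 5: "gle"
Trigrams = "tri", "ria", "ian", "ang", "ngl", "gle"


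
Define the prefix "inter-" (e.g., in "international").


Prefix: inter-
Example: international = inter- + national
Meaning = between


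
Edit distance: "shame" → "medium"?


Word 1: "shame" (length 5)
Word 2: "medium" (length 6)
One optimal edit sequence (insert/delete/substitute each cost 1):
  1. insert 'm'  (+1)
  2. substitute 's' -> 'e'  (+1)
  3. substitute 'h' -> 'd'  (+1)
  4. substitute 'a' -> 'i'  (+1)
  5. substitute 'm' -> 'u'  (+1)
  6. substitute 'e' -> 'm'  (+1)
Total edit operations: 6
Edit distance = 6


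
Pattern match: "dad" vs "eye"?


Pattern of "dad": [0, 1, 0]
Pattern of "eye": [0, 1, 0]
Patterns match
Same pattern = Yes


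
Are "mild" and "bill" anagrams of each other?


Word 1: "mild" → sorted: dilm
Word 2: "bill" → sorted: bill
Same letters? dilm != bill
Anagram = No


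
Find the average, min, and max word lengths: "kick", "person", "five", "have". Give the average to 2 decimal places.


Lengths: "kick"=4, "person"=6, "five"=4, "have"=4
Sum = 18, Count = 4
Average = 18/4 = 4.50
= avg=4.50, min=4, max=6


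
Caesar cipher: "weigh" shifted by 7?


Word: "weigh"
Shift: 7
Each letter → (letter + shift) mod 26:
  'w' (22) + 7 = 3 → 'd'
  'e' (4) + 7 = 11 → 'l'
  'i' (8) + 7 = 15 → 'p'
  'g' (6) + 7 = 13 → 'n'
  'h' (7) + 7 = 14 → 'o'
Result = "dlpno"


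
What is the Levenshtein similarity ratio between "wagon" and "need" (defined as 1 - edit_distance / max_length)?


Word 1: "wagon" (length 5)
Word 2: "need" (length 4)
One optimal edit sequence:
  1. delete 'w'  (+1)
  2. substitute 'a' -> 'n'  (+1)
  3. substitute 'g' -> 'e'  (+1)
  4. substitute 'o' -> 'e'  (+1)
  5. substitute 'n' -> 'd'  (+1)
Edit distance = 5
Max length = max(5, 4) = 5
Similarity = 1 - 5/5
= 0.0000


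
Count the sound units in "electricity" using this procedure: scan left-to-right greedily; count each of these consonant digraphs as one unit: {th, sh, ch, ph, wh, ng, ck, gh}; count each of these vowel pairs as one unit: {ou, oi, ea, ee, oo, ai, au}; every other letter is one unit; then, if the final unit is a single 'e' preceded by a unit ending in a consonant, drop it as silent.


Word: "electricity" (11 letters)
Left-to-right scan:
  (1) 'e' (letter)
  (2) 'l' (letter)
  (3) 'e' (letter)
  (4) 'c' (letter)
  (5) 't' (letter)
  (6) 'r' (letter)
  (7) 'i' (letter)
  (8) 'c' (letter)
  (9) 'i' (letter)
  (10) 't' (letter)
  (11) 'y' (letter)
Units from scan: 11
Sound units = 11 units


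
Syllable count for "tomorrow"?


Word: "tomorrow"
Syllable breakdown: to-mor-row
Counting: 3 parts
= 3 syllables


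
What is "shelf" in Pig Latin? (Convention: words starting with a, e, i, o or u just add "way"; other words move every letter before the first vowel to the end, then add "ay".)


Word: "shelf"
Starts with consonant(s) → move to end, add 'ay'
Consonant cluster: "sh"
Pig Latin = "elfshay"


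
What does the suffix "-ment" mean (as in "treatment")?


Suffix: -ment
As in: treatment -> treat + -ment
Meaning = result of action


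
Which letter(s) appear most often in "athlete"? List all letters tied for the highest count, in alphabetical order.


Word: "athlete"
Letter counts:
  'a': 1
  'e': 2
  'h': 1
  'l': 1
  't': 2
Maximum count = 2
Most frequent = 'e', 't' (2 times each)


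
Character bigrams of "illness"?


Word: "illness" (length 7)
Number of bigrams = 7 - 2 + 1 = 6
  Position 0: "il"
  Position 1: "ll"
  Position 2: "ln"
  Position 3: "ne"
  Position 4: "es"
  Position 5: "ss"
Bigrams = "il", "ll", "ln", "ne", "es", "ss"


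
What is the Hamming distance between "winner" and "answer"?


Comparing character by character (same length = 6):
  Pos 0: 'w' vs 'a' !=
  Pos 1: 'i' vs 'n' !=
  Pos 2: 'n' vs 's' !=
  Pos 3: 'n' vs 'w' !=
  Pos 4: 'e' vs 'e' =
  Pos 5: 'r' vs 'r' =
Hamming distance = 4


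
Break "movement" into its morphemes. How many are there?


Word: "movement"
Morphemes: move / -ment
Each morpheme carries meaning
= 2 morphemes


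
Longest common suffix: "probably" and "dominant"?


Word 1: "probably"
Word 2: "dominant"
Comparing from end:
  Pos -1: 'y' != 't' (stop)
LCS = "" (length 0)


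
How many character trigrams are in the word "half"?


Word: "half" (length 4)
Number of 3-grams = length - 3 + 1 = 4 - 3 + 1
= 2


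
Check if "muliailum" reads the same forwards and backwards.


Word: "muliailum"
Reversed: "muliailum"
Forward == Backward? muliailum == muliailum
Palindrome = Yes


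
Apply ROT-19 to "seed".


Word: "seed"
Shift: 19
Each letter → (letter + shift) mod 26:
  's' (18) + 19 = 11 → 'l'
  'e' (4) + 19 = 23 → 'x'
  'e' (4) + 19 = 23 → 'x'
  'd' (3) + 19 = 22 → 'w'
Result = "lxxw"


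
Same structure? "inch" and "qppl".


Pattern of "inch": [0, 1, 2, 3]
Pattern of "qppl": [0, 1, 1, 2]
Patterns do not match
Same pattern = No


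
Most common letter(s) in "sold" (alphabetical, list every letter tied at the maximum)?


Word: "sold"
Letter counts:
  'd': 1
  'l': 1
  'o': 1
  's': 1
Maximum count = 1
Most frequent = 'd', 'l', 'o', 's' (1 time each)


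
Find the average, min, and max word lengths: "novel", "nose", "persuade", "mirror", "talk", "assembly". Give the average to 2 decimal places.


Lengths: "novel"=5, "nose"=4, "persuade"=8, "mirror"=6, "talk"=4, "assembly"=8
Sum = 35, Count = 6
Average = 35/6 = 5.83
= avg=5.83, min=4, max=8


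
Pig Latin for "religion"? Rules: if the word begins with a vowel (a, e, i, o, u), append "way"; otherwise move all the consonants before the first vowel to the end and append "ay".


Word: "religion"
Starts with consonant(s) → move to end, add 'ay'
Consonant cluster: "r"
Pig Latin = "eligionray"


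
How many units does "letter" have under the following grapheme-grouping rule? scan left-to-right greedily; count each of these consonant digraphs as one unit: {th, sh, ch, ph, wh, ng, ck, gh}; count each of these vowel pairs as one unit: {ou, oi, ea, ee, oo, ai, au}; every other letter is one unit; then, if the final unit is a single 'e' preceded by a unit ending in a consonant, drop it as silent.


Word: "letter" (6 letters)
Left-to-right scan:
  1. 'l' (letter)
  2. 'e' (letter)
  3. 't' (letter)
  4. 't' (letter)
  5. 'e' (letter)
  6. 'r' (letter)
Units from scan: 6
Sound units = 6 units


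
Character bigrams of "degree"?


Word: "degree" (length 6)
Number of bigrams = 6 - 2 + 1 = 5
  Position 0: "de"
  Position 1: "eg"
  Position 2: "gr"
  Position 3: "re"
  Position 4: "ee"
Bigrams = "de", "eg", "gr", "re", "ee"


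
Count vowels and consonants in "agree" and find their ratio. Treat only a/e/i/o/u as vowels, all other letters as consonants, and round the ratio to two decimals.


Word: "agree"
Vowels (a,e,i,o,u): 3
Consonants: 2
Ratio = 3/2
= 1.50


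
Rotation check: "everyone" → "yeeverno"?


Word: "everyone", Candidate: "yeeverno"
Method: check if candidate is substring of word+word
"everyoneeveryone" contains "yeeverno"? No
Is rotation = No


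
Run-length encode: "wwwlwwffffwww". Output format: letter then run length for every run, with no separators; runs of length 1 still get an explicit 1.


String: "wwwlwwffffwww"
Scanning for consecutive runs:
  'w' x 3
  'l' x 1
  'w' x 2
  'f' x 4
  'w' x 3
RLE = "w3l1w2f4w3"


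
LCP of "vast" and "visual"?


Word 1: "vast"
Word 2: "visual"
Comparing from start:
  Pos 0: 'v' == 'v'
  Pos 1: 'a' != 'i' (stop)
LCP = "v" (length 1)


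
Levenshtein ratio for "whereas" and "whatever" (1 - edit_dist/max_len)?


Word 1: "whereas" (length 7)
Word 2: "whatever" (length 8)
One optimal edit sequence:
  1. keep 'w'
  2. keep 'h'
  3. substitute 'e' -> 'a'  (+1)
  4. substitute 'r' -> 't'  (+1)
  5. keep 'e'
  6. insert 'v'  (+1)
  7. substitute 'a' -> 'e'  (+1)
  8. substitute 's' -> 'r'  (+1)
Edit distance = 5
Max length = max(7, 8) = 8
Similarity = 1 - 5/8
= 0.3750


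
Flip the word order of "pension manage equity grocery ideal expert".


Original: "pension manage equity grocery ideal expert"
Words (1..n): pension | manage | equity | grocery | ideal | expert
Reversed (n..1): expert | ideal | grocery | equity | manage | pension
Result = "expert ideal grocery equity manage pension"


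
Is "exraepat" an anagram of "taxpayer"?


Word 1: "taxpayer" → sorted: aaeprtxy
Word 2: "exraepat" → sorted: aaeeprtx
Same letters? aaeprtxy != aaeeprtx
Anagram = No


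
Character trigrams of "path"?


Word: "path" (length 4)
Number of trigrams = 4 - 3 + 1 = 2
  Position 0: "pat"
  Position 1: "ath"
Trigrams = "pat", "ath"


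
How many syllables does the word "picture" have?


Word: "picture"
Syllable breakdown: pic-ture
Counting: 2 parts
= 2 syllables


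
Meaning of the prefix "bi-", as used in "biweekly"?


Prefix: bi-
As in: biweekly -> bi- + weekly
Meaning = two


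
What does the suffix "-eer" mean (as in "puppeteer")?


Suffix: -eer
Example: puppeteer = puppet + -eer
Meaning = one who is concerned with


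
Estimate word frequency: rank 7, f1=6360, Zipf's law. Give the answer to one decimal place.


Zipf's law: f(r) = f(1) / r
f(1) = 6360
f(7) = 6360 / 7
= 908.6 occurrences


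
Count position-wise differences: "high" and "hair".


Comparing character by character (same length = 4):
  Pos 0: 'h' vs 'h' =
  Pos 1: 'i' vs 'a' !=
  Pos 2: 'g' vs 'i' !=
  Pos 3: 'h' vs 'r' !=
Hamming distance = 3


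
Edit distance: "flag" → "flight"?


Word 1: "flag" (length 4)
Word 2: "flight" (length 6)
One optimal edit sequence (insert/delete/substitute each cost 1):
  1. keep 'f'
  2. keep 'l'
  3. substitute 'a' -> 'i'  (+1)
  4. keep 'g'
  5. insert 'h'  (+1)
  6. insert 't'  (+1)
Total edit operations: 3
Edit distance = 3


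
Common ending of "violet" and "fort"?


Word 1: "violet"
Word 2: "fort"
Comparing from end:
  Pos -1: 't' == 't'
  Pos -2: 'e' != 'r' (stop)
LCS = "t" (length 1)


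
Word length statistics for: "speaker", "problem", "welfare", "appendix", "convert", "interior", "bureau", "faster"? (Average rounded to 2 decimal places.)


Lengths: "speaker"=7, "problem"=7, "welfare"=7, "appendix"=8, "convert"=7, "interior"=8, "bureau"=6, "faster"=6
Sum = 56, Count = 8
Average = 56/8 = 7.00
= avg=7.00, min=6, max=8


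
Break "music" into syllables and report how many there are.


Word: "music"
Syllable breakdown: mu · sic
Counting: 2 parts
= 2 syllables


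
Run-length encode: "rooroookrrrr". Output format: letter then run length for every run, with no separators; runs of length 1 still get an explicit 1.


String: "rooroookrrrr"
Scanning for consecutive runs:
  'r' x 1
  'o' x 2
  'r' x 1
  'o' x 3
  'k' x 1
  'r' x 4
RLE = "r1o2r1o3k1r4"


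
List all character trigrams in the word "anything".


Word: "anything" (length 8)
Number of trigrams = 8 - 3 + 1 = 6
  Position 0: "any"
  Position 1: "nyt"
  Position 2: "yth"
  Position 3: "thi"
  Position 4: "hin"
  Position 5: "ing"
Trigrams = "any", "nyt", "yth", "thi", "hin", "ing"


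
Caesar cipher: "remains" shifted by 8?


Word: "remains"
Shift: 8
Each letter → (letter + shift) mod 26:
  'r' (17) + 8 = 25 → 'z'
  'e' (4) + 8 = 12 → 'm'
  'm' (12) + 8 = 20 → 'u'
  'a' (0) + 8 = 8 → 'i'
  'i' (8) + 8 = 16 → 'q'
  'n' (13) + 8 = 21 → 'v'
  's' (18) + 8 = 0 → 'a'
Result = "zmuiqva"


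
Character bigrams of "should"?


Word: "should" (length 6)
Number of bigrams = 6 - 2 + 1 = 5
  Position 0: "sh"
  Position 1: "ho"
  Position 2: "ou"
  Position 3: "ul"
  Position 4: "ld"
Bigrams = "sh", "ho", "ou", "ul", "ld"


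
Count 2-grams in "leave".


Word: "leave" (length 5)
Number of 2-grams = length - 2 + 1 = 5 - 2 + 1
= 4


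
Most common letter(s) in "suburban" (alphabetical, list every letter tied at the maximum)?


Word: "suburban"
Letter counts:
  'a': 1
  'b': 2
  'n': 1
  'r': 1
  's': 1
  'u': 2
Maximum count = 2
Most frequent = 'b', 'u' (2 times each)


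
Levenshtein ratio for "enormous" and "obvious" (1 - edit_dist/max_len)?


Word 1: "enormous" (length 8)
Word 2: "obvious" (length 7)
One optimal edit sequence:
  1. delete 'e'  (+1)
  2. substitute 'n' -> 'o'  (+1)
  3. substitute 'o' -> 'b'  (+1)
  4. substitute 'r' -> 'v'  (+1)
  5. substitute 'm' -> 'i'  (+1)
  6. keep 'o'
  7. keep 'u'
  8. keep 's'
Edit distance = 5
Max length = max(8, 7) = 8
Similarity = 1 - 5/8
= 0.3750


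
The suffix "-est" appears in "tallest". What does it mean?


Suffix: -est
As in: tallest -> tall + -est
Meaning = most


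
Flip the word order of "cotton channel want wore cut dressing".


Original: "cotton channel want wore cut dressing"
Words (1..n): cotton | channel | want | wore | cut | dressing
Reversed (n..1): dressing | cut | wore | want | channel | cotton
Result = "dressing cut wore want channel cotton"
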